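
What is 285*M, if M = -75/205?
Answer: -4275/41 ≈ -104.27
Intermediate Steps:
M = -15/41 (M = -75*1/205 = -15/41 ≈ -0.36585)
285*M = 285*(-15/41) = -4275/41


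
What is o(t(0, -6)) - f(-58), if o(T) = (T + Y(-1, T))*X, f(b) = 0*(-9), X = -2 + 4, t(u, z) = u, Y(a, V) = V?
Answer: 0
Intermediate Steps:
X = 2
f(b) = 0
o(T) = 4*T (o(T) = (T + T)*2 = (2*T)*2 = 4*T)
o(t(0, -6)) - f(-58) = 4*0 - 1*0 = 0 + 0 = 0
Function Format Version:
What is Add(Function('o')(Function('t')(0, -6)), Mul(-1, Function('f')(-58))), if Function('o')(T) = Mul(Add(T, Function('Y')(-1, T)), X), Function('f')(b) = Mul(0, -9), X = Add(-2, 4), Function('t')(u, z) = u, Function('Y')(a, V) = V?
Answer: 0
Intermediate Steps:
X = 2
Function('f')(b) = 0
Function('o')(T) = Mul(4, T) (Function('o')(T) = Mul(Add(T, T), 2) = Mul(Mul(2, T), 2) = Mul(4, T))
Add(Function('o')(Function('t')(0, -6)), Mul(-1, Function('f')(-58))) = Add(Mul(4, 0), Mul(-1, 0)) = Add(0, 0) = 0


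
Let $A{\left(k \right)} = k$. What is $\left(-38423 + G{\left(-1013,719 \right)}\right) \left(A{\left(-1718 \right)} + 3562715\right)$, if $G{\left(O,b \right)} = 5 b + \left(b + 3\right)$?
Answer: $-121451363682$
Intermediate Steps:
$G{\left(O,b \right)} = 3 + 6 b$ ($G{\left(O,b \right)} = 5 b + \left(3 + b\right) = 3 + 6 b$)
$\left(-38423 + G{\left(-1013,719 \right)}\right) \left(A{\left(-1718 \right)} + 3562715\right) = \left(-38423 + \left(3 + 6 \cdot 719\right)\right) \left(-1718 + 3562715\right) = \left(-38423 + \left(3 + 4314\right)\right) 3560997 = \left(-38423 + 4317\right) 3560997 = \left(-34106\right) 3560997 = -121451363682$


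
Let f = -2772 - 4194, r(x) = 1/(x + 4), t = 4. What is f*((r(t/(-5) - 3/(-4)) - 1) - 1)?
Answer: 961308/79 ≈ 12168.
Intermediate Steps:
r(x) = 1/(4 + x)
f = -6966
f*((r(t/(-5) - 3/(-4)) - 1) - 1) = -6966*((1/(4 + (4/(-5) - 3/(-4))) - 1) - 1) = -6966*((1/(4 + (4*(-1/5) - 3*(-1/4))) - 1) - 1) = -6966*((1/(4 + (-4/5 + 3/4)) - 1) - 1) = -6966*((1/(4 - 1/20) - 1) - 1) = -6966*((1/(79/20) - 1) - 1) = -6966*((20/79 - 1) - 1) = -6966*(-59/79 - 1) = -6966*(-138/79) = 961308/79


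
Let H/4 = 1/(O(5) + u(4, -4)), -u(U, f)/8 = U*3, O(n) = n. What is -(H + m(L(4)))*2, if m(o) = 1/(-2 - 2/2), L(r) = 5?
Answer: 206/273 ≈ 0.75458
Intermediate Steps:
u(U, f) = -24*U (u(U, f) = -8*U*3 = -24*U)
m(o) = -⅓ (m(o) = 1/(-2 - 2*½) = 1/(-2 - 1) = 1/(-3) = -⅓)
H = -4/91 (H = 4/(5 - 24*4) = 4/(5 - 96) = 4/(-91) = 4*(-1/91) = -4/91 ≈ -0.043956)
-(H + m(L(4)))*2 = -(-4/91 - ⅓)*2 = -(-103)*2/273 = -1*(-206/273) = 206/273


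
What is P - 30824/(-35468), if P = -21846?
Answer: -193700776/8867 ≈ -21845.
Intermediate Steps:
P - 30824/(-35468) = -21846 - 30824/(-35468) = -21846 - 30824*(-1)/35468 = -21846 - 1*(-7706/8867) = -21846 + 7706/8867 = -193700776/8867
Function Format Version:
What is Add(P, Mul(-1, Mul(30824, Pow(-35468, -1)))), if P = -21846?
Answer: Rational(-193700776, 8867) ≈ -21845.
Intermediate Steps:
Add(P, Mul(-1, Mul(30824, Pow(-35468, -1)))) = Add(-21846, Mul(-1, Mul(30824, Pow(-35468, -1)))) = Add(-21846, Mul(-1, Mul(30824, Rational(-1, 35468)))) = Add(-21846, Mul(-1, Rational(-7706, 8867))) = Add(-21846, Rational(7706, 8867)) = Rational(-193700776, 8867)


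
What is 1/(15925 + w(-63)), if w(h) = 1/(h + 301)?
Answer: 238/3790151 ≈ 6.2794e-5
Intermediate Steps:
w(h) = 1/(301 + h)
1/(15925 + w(-63)) = 1/(15925 + 1/(301 - 63)) = 1/(15925 + 1/238) = 1/(3790151/238) = 238/3790151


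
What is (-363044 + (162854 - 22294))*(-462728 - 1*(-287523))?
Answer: 38980309220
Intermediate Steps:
(-363044 + (162854 - 22294))*(-462728 - 1*(-287523)) = (-363044 + 140560)*(-462728 + 287523) = -222484*(-175205) = 38980309220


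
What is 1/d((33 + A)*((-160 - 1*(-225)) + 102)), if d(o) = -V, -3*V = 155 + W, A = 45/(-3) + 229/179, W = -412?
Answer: -3/257 ≈ -0.011673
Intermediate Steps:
A = -2456/179 (A = 45*(-1/3) + 229*(1/179) = -15 + 229/179 = -2456/179 ≈ -13.721)
V = 257/3 (V = -(155 - 412)/3 = -1/3*(-257) = 257/3 ≈ 85.667)
d(o) = -257/3 (d(o) = -1*257/3 = -257/3)
1/d((33 + A)*((-160 - 1*(-225)) + 102)) = 1/(-257/3) = -3/257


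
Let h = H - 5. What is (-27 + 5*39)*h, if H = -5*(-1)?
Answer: 0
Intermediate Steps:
H = 5
h = 0 (h = 5 - 5 = 0)
(-27 + 5*39)*h = (-27 + 5*39)*0 = (-27 + 195)*0 = 168*0 = 0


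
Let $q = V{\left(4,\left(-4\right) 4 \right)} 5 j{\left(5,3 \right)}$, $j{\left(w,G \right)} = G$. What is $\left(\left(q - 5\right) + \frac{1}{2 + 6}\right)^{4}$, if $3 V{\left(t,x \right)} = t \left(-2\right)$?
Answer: $\frac{16610312161}{4096} \approx 4.0553 \cdot 10^{6}$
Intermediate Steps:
$V{\left(t,x \right)} = - \frac{2 t}{3}$ ($V{\left(t,x \right)} = \frac{t \left(-2\right)}{3} = \frac{\left(-2\right) t}{3} = - \frac{2 t}{3}$)
$q = -40$ ($q = \left(- \frac{2}{3}\right) 4 \cdot 5 \cdot 3 = \left(- \frac{8}{3}\right) 5 \cdot 3 = \left(- \frac{40}{3}\right) 3 = -40$)
$\left(\left(q - 5\right) + \frac{1}{2 + 6}\right)^{4} = \left(\left(-40 - 5\right) + \frac{1}{2 + 6}\right)^{4} = \left(\left(-40 + \left(\left(-4 + 0\right) - 1\right)\right) + \frac{1}{8}\right)^{4} = \left(\left(-40 - 5\right) + \frac{1}{8}\right)^{4} = \left(-45 + \frac{1}{8}\right)^{4} = \left(- \frac{359}{8}\right)^{4} = \frac{16610312161}{4096}$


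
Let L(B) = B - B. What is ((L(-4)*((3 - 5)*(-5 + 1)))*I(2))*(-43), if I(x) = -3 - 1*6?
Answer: 0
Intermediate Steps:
L(B) = 0
I(x) = -9 (I(x) = -3 - 6 = -9)
((L(-4)*((3 - 5)*(-5 + 1)))*I(2))*(-43) = ((0*((3 - 5)*(-5 + 1)))*(-9))*(-43) = ((0*(-2*(-4)))*(-9))*(-43) = ((0*8)*(-9))*(-43) = (0*(-9))*(-43) = 0*(-43) = 0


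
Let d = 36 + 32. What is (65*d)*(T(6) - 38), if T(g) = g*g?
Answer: -8840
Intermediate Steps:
T(g) = g²
d = 68
(65*d)*(T(6) - 38) = (65*68)*(6² - 38) = 4420*(36 - 38) = 4420*(-2) = -8840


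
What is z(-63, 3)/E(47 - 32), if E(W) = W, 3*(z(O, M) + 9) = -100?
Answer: -127/45 ≈ -2.8222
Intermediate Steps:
z(O, M) = -127/3 (z(O, M) = -9 + (⅓)*(-100) = -9 - 100/3 = -127/3)
z(-63, 3)/E(47 - 32) = -127/(3*(47 - 32)) = -127/3/15 = -127/3*1/15 = -127/45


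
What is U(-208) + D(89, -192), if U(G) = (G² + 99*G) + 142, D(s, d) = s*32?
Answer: 25662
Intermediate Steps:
D(s, d) = 32*s
U(G) = 142 + G² + 99*G
U(-208) + D(89, -192) = (142 + (-208)² + 99*(-208)) + 32*89 = (142 + 43264 - 20592) + 2848 = 22814 + 2848 = 25662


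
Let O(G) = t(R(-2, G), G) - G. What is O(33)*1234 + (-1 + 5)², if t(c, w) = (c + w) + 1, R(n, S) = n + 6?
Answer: 6186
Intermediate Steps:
R(n, S) = 6 + n
t(c, w) = 1 + c + w
O(G) = 5 (O(G) = (1 + (6 - 2) + G) - G = (1 + 4 + G) - G = (5 + G) - G = 5)
O(33)*1234 + (-1 + 5)² = 5*1234 + (-1 + 5)² = 6170 + 4² = 6170 + 16 = 6186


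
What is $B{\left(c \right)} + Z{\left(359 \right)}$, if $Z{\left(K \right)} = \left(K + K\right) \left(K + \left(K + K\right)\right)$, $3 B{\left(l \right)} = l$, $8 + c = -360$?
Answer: $\frac{2319490}{3} \approx 7.7316 \cdot 10^{5}$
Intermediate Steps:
$c = -368$ ($c = -8 - 360 = -368$)
$B{\left(l \right)} = \frac{l}{3}$
$Z{\left(K \right)} = 6 K^{2}$ ($Z{\left(K \right)} = 2 K \left(K + 2 K\right) = 2 K 3 K = 6 K^{2}$)
$B{\left(c \right)} + Z{\left(359 \right)} = \frac{1}{3} \left(-368\right) + 6 \cdot 359^{2} = - \frac{368}{3} + 6 \cdot 128881 = - \frac{368}{3} + 773286 = \frac{2319490}{3}$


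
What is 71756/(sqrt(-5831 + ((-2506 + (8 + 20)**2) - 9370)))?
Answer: -71756*I*sqrt(16923)/16923 ≈ -551.59*I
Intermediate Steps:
71756/(sqrt(-5831 + ((-2506 + (8 + 20)**2) - 9370))) = 71756/(sqrt(-5831 + ((-2506 + 28**2) - 9370))) = 71756/(sqrt(-5831 + ((-2506 + 784) - 9370))) = 71756/(sqrt(-5831 + (-1722 - 9370))) = 71756/(sqrt(-5831 - 11092)) = 71756/(sqrt(-16923)) = 71756/((I*sqrt(16923))) = 71756*(-I*sqrt(16923)/16923) = -71756*I*sqrt(16923)/16923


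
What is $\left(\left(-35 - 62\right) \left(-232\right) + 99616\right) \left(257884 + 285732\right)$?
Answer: $66386385920$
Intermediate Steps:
$\left(\left(-35 - 62\right) \left(-232\right) + 99616\right) \left(257884 + 285732\right) = \left(\left(-97\right) \left(-232\right) + 99616\right) 543616 = \left(22504 + 99616\right) 543616 = 122120 \cdot 543616 = 66386385920$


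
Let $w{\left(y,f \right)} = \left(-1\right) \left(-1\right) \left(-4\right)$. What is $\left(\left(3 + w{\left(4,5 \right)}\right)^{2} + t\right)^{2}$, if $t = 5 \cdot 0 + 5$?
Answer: $36$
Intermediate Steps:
$w{\left(y,f \right)} = -4$ ($w{\left(y,f \right)} = 1 \left(-4\right) = -4$)
$t = 5$ ($t = 0 + 5 = 5$)
$\left(\left(3 + w{\left(4,5 \right)}\right)^{2} + t\right)^{2} = \left(\left(3 - 4\right)^{2} + 5\right)^{2} = \left(\left(-1\right)^{2} + 5\right)^{2} = \left(1 + 5\right)^{2} = 6^{2} = 36$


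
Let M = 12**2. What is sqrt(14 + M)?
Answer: sqrt(158) ≈ 12.570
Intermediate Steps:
M = 144
sqrt(14 + M) = sqrt(14 + 144) = sqrt(158)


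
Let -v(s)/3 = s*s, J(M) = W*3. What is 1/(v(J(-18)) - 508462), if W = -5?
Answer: -1/509137 ≈ -1.9641e-6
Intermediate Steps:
J(M) = -15 (J(M) = -5*3 = -15)
v(s) = -3*s**2 (v(s) = -3*s*s = -3*s**2)
1/(v(J(-18)) - 508462) = 1/(-3*(-15)**2 - 508462) = 1/(-3*225 - 508462) = 1/(-675 - 508462) = 1/(-509137) = -1/509137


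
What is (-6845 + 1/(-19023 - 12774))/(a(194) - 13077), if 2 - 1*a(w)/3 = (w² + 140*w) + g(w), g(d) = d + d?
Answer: 217650466/6633585531 ≈ 0.032810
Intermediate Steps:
g(d) = 2*d
a(w) = 6 - 426*w - 3*w² (a(w) = 6 - 3*((w² + 140*w) + 2*w) = 6 - 3*(w² + 142*w) = 6 + (-426*w - 3*w²) = 6 - 426*w - 3*w²)
(-6845 + 1/(-19023 - 12774))/(a(194) - 13077) = (-6845 + 1/(-19023 - 12774))/((6 - 426*194 - 3*194²) - 13077) = (-6845 + 1/(-31797))/((6 - 82644 - 3*37636) - 13077) = (-6845 - 1/31797)/((6 - 82644 - 112908) - 13077) = -217650466/(31797*(-195546 - 13077)) = -217650466/31797/(-208623) = -217650466/31797*(-1/208623) = 217650466/6633585531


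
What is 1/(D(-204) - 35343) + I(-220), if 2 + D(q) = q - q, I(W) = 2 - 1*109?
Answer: -3781916/35345 ≈ -107.00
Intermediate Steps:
I(W) = -107 (I(W) = 2 - 109 = -107)
D(q) = -2 (D(q) = -2 + (q - q) = -2 + 0 = -2)
1/(D(-204) - 35343) + I(-220) = 1/(-2 - 35343) - 107 = 1/(-35345) - 107 = -1/35345 - 107 = -3781916/35345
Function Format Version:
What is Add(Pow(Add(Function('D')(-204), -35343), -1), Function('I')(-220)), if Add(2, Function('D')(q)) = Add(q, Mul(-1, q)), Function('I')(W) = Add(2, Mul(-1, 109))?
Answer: Rational(-3781916, 35345) ≈ -107.00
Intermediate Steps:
Function('I')(W) = -107 (Function('I')(W) = Add(2, -109) = -107)
Function('D')(q) = -2 (Function('D')(q) = Add(-2, Add(q, Mul(-1, q))) = Add(-2, 0) = -2)
Add(Pow(Add(Function('D')(-204), -35343), -1), Function('I')(-220)) = Add(Pow(Add(-2, -35343), -1), -107) = Add(Pow(-35345, -1), -107) = Add(Rational(-1, 35345), -107) = Rational(-3781916, 35345)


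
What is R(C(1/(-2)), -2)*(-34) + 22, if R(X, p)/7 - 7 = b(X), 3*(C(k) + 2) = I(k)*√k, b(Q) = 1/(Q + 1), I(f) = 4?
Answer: -1518 + 84*I*√2 ≈ -1518.0 + 118.79*I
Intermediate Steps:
b(Q) = 1/(1 + Q)
C(k) = -2 + 4*√k/3 (C(k) = -2 + (4*√k)/3 = -2 + 4*√k/3)
R(X, p) = 49 + 7/(1 + X)
R(C(1/(-2)), -2)*(-34) + 22 = (7*(8 + 7*(-2 + 4*√(1/(-2))/3))/(1 + (-2 + 4*√(1/(-2))/3)))*(-34) + 22 = (7*(8 + 7*(-2 + 4*√(1*(-½))/3))/(1 + (-2 + 4*√(1*(-½))/3)))*(-34) + 22 = (7*(8 + 7*(-2 + 4*√(-½)/3))/(1 + (-2 + 4*√(-½)/3)))*(-34) + 22 = (7*(8 + 7*(-2 + 4*(I*√2/2)/3))/(1 + (-2 + 4*(I*√2/2)/3)))*(-34) + 22 = (7*(8 + 7*(-2 + 2*I*√2/3))/(1 + (-2 + 2*I*√2/3)))*(-34) + 22 = (7*(8 + (-14 + 14*I*√2/3))/(-1 + 2*I*√2/3))*(-34) + 22 = (7*(-6 + 14*I*√2/3)/(-1 + 2*I*√2/3))*(-34) + 22 = -238*(-6 + 14*I*√2/3)/(-1 + 2*I*√2/3) + 22 = 22 - 238*(-6 + 14*I*√2/3)/(-1 + 2*I*√2/3)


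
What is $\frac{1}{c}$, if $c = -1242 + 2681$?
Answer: $\frac{1}{1439} \approx 0.00069493$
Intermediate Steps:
$c = 1439$
$\frac{1}{c} = \frac{1}{1439}$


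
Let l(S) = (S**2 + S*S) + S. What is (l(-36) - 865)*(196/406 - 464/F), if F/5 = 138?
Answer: -3209518/10005 ≈ -320.79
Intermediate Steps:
F = 690 (F = 5*138 = 690)
l(S) = S + 2*S**2 (l(S) = (S**2 + S**2) + S = 2*S**2 + S = S + 2*S**2)
(l(-36) - 865)*(196/406 - 464/F) = (-36*(1 + 2*(-36)) - 865)*(196/406 - 464/690) = (-36*(1 - 72) - 865)*(196*(1/406) - 464*1/690) = (-36*(-71) - 865)*(14/29 - 232/345) = (2556 - 865)*(-1898/10005) = 1691*(-1898/10005) = -3209518/10005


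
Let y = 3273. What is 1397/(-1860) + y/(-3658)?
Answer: -180613/109740 ≈ -1.6458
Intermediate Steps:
1397/(-1860) + y/(-3658) = 1397/(-1860) + 3273/(-3658) = 1397*(-1/1860) + 3273*(-1/3658) = -1397/1860 - 3273/3658 = -180613/109740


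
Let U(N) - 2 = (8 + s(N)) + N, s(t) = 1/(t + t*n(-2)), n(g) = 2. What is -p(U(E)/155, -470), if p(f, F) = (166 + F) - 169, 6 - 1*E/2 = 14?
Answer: 473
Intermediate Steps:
s(t) = 1/(3*t) (s(t) = 1/(t + t*2) = 1/(t + 2*t) = 1/(3*t))
E = -16 (E = 12 - 2*14 = 12 - 28 = -16)
U(N) = 10 + N + 1/(3*N) (U(N) = 2 + ((8 + 1/(3*N)) + N) = 2 + (8 + N + 1/(3*N)) = 10 + N + 1/(3*N))
p(f, F) = -3 + F
-p(U(E)/155, -470) = -(-3 - 470) = -1*(-473) = 473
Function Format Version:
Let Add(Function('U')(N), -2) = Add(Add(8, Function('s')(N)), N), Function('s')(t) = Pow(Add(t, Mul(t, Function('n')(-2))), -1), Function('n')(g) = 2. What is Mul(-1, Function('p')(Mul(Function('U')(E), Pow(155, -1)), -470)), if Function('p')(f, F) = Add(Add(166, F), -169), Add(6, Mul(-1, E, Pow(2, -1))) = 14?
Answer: 473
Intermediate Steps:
Function('s')(t) = Mul(Rational(1, 3), Pow(t, -1)) (Function('s')(t) = Pow(Add(t, Mul(t, 2)), -1) = Pow(Add(t, Mul(2, t)), -1) = Pow(Mul(3, t), -1) = Mul(Rational(1, 3), Pow(t, -1)))
E = -16 (E = Add(12, Mul(-2, 14)) = Add(12, -28) = -16)
Function('U')(N) = Add(10, N, Mul(Rational(1, 3), Pow(N, -1))) (Function('U')(N) = Add(2, Add(Add(8, Mul(Rational(1, 3), Pow(N, -1))), N)) = Add(2, Add(8, N, Mul(Rational(1, 3), Pow(N, -1)))) = Add(10, N, Mul(Rational(1, 3), Pow(N, -1))))
Function('p')(f, F) = Add(-3, F)
Mul(-1, Function('p')(Mul(Function('U')(E), Pow(155, -1)), -470)) = Mul(-1, Add(-3, -470)) = Mul(-1, -473) = 473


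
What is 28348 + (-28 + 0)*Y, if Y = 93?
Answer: 25744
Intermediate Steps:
28348 + (-28 + 0)*Y = 28348 + (-28 + 0)*93 = 28348 - 28*93 = 28348 - 2604 = 25744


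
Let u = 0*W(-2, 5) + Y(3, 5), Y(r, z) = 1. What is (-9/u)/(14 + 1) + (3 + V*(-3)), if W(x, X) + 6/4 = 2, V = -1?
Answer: 27/5 ≈ 5.4000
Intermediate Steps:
W(x, X) = ½ (W(x, X) = -3/2 + 2 = ½)
u = 1 (u = 0*(½) + 1 = 0 + 1 = 1)
(-9/u)/(14 + 1) + (3 + V*(-3)) = (-9/1)/(14 + 1) + (3 - 1*(-3)) = -9*1/15 + (3 + 3) = -9*1/15 + 6 = -⅗ + 6 = 27/5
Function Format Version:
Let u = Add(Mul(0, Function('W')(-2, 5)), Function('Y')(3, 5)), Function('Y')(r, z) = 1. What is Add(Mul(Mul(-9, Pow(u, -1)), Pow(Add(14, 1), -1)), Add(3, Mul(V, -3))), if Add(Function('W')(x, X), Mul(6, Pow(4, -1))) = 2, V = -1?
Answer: Rational(27, 5) ≈ 5.4000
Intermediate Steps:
Function('W')(x, X) = Rational(1, 2) (Function('W')(x, X) = Add(Rational(-3, 2), 2) = Rational(1, 2))
u = 1 (u = Add(Mul(0, Rational(1, 2)), 1) = Add(0, 1) = 1)
Add(Mul(Mul(-9, Pow(u, -1)), Pow(Add(14, 1), -1)), Add(3, Mul(V, -3))) = Add(Mul(Mul(-9, Pow(1, -1)), Pow(Add(14, 1), -1)), Add(3, Mul(-1, -3))) = Add(Mul(Mul(-9, 1), Pow(15, -1)), Add(3, 3)) = Add(Mul(-9, Rational(1, 15)), 6) = Add(Rational(-3, 5), 6) = Rational(27, 5)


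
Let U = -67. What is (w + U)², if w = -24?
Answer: 8281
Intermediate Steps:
(w + U)² = (-24 - 67)² = (-91)² = 8281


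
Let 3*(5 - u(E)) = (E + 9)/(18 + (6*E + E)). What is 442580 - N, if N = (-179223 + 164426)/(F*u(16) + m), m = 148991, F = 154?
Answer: 2584797895603/5840294 ≈ 4.4258e+5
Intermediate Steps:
u(E) = 5 - (9 + E)/(3*(18 + 7*E)) (u(E) = 5 - (E + 9)/(3*(18 + (6*E + E))) = 5 - (9 + E)/(3*(18 + 7*E)))
N = -577083/5840294 (N = (-179223 + 164426)/(154*((261 + 104*16)/(3*(18 + 7*16))) + 148991) = -14797/(154*((261 + 1664)/(3*(18 + 112))) + 148991) = -14797/(154*((⅓)*1925/130) + 148991) = -14797/(154*((⅓)*(1/130)*1925) + 148991) = -14797/(154*(385/78) + 148991) = -14797/(29645/39 + 148991) = -14797/5840294/39 = -14797*39/5840294 = -577083/5840294 ≈ -0.098811)
442580 - N = 442580 - 1*(-577083/5840294) = 442580 + 577083/5840294 = 2584797895603/5840294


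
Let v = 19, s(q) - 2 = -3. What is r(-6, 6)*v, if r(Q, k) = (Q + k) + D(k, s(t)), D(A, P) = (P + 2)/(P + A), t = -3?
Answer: 19/5 ≈ 3.8000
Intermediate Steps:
s(q) = -1 (s(q) = 2 - 3 = -1)
D(A, P) = (2 + P)/(A + P)
r(Q, k) = Q + k + 1/(-1 + k) (r(Q, k) = (Q + k) + (2 - 1)/(k - 1) = (Q + k) + 1/(-1 + k) = Q + k + 1/(-1 + k))
r(-6, 6)*v = ((1 + (-1 + 6)*(-6 + 6))/(-1 + 6))*19 = ((1 + 5*0)/5)*19 = ((1 + 0)/5)*19 = ((⅕)*1)*19 = (⅕)*19 = 19/5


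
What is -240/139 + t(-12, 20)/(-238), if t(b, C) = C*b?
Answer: -11880/16541 ≈ -0.71821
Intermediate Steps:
-240/139 + t(-12, 20)/(-238) = -240/139 + (20*(-12))/(-238) = -240*1/139 - 240*(-1/238) = -240/139 + 120/119 = -11880/16541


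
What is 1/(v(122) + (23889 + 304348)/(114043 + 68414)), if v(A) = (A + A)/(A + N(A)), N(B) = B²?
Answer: 7480737/13579355 ≈ 0.55089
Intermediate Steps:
v(A) = 2*A/(A + A²) (v(A) = (A + A)/(A + A²) = (2*A)/(A + A²) = 2*A/(A + A²))
1/(v(122) + (23889 + 304348)/(114043 + 68414)) = 1/(2/(1 + 122) + (23889 + 304348)/(114043 + 68414)) = 1/(2/123 + 328237/182457) = 1/(13579355/7480737) = 7480737/13579355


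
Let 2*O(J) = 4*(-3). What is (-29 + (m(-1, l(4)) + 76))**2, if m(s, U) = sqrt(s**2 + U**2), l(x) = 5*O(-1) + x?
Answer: (47 + sqrt(677))**2 ≈ 5331.8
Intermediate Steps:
O(J) = -6 (O(J) = (4*(-3))/2 = (1/2)*(-12) = -6)
l(x) = -30 + x (l(x) = 5*(-6) + x = -30 + x)
m(s, U) = sqrt(U**2 + s**2)
(-29 + (m(-1, l(4)) + 76))**2 = (-29 + (sqrt((-30 + 4)**2 + (-1)**2) + 76))**2 = (-29 + (sqrt((-26)**2 + 1) + 76))**2 = (-29 + (sqrt(676 + 1) + 76))**2 = (-29 + (sqrt(677) + 76))**2 = (-29 + (76 + sqrt(677)))**2 = (47 + sqrt(677))**2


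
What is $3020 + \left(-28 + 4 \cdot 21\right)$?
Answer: $3076$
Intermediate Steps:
$3020 + \left(-28 + 4 \cdot 21\right) = 3020 + \left(-28 + 84\right) = 3020 + 56 = 3076$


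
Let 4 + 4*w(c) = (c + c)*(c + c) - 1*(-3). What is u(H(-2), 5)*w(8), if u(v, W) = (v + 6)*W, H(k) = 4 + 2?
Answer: 3825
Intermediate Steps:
H(k) = 6
w(c) = -¼ + c² (w(c) = -1 + ((c + c)*(c + c) - 1*(-3))/4 = -1 + ((2*c)*(2*c) + 3)/4 = -1 + (4*c² + 3)/4 = -1 + (3 + 4*c²)/4 = -1 + (¾ + c²) = -¼ + c²)
u(v, W) = W*(6 + v) (u(v, W) = (6 + v)*W = W*(6 + v))
u(H(-2), 5)*w(8) = (5*(6 + 6))*(-¼ + 8²) = (5*12)*(-¼ + 64) = 60*(255/4) = 3825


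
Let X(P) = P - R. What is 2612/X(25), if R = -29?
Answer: 1306/27 ≈ 48.370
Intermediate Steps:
X(P) = 29 + P (X(P) = P - 1*(-29) = P + 29 = 29 + P)
2612/X(25) = 2612/(29 + 25) = 2612/54 = 2612*(1/54) = 1306/27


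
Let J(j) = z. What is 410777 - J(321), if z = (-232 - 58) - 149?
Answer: 411216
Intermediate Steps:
z = -439 (z = -290 - 149 = -439)
J(j) = -439
410777 - J(321) = 410777 - 1*(-439) = 410777 + 439 = 411216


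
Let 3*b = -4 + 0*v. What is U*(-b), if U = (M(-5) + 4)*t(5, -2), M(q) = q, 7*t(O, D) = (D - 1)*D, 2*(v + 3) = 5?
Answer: -8/7 ≈ -1.1429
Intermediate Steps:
v = -½ (v = -3 + (½)*5 = -3 + 5/2 = -½ ≈ -0.50000)
t(O, D) = D*(-1 + D)/7 (t(O, D) = ((D - 1)*D)/7 = ((-1 + D)*D)/7 = (D*(-1 + D))/7 = D*(-1 + D)/7)
b = -4/3 (b = (-4 + 0*(-½))/3 = (-4 + 0)/3 = (⅓)*(-4) = -4/3 ≈ -1.3333)
U = -6/7 (U = (-5 + 4)*((⅐)*(-2)*(-1 - 2)) = -(-2)*(-3)/7 = -1*6/7 = -6/7 ≈ -0.85714)
U*(-b) = -(-6)*(-4)/(7*3) = -6/7*4/3 = -8/7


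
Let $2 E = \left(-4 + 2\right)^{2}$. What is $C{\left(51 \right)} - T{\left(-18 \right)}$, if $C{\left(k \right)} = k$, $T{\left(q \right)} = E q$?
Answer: $87$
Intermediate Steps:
$E = 2$ ($E = \frac{\left(-4 + 2\right)^{2}}{2} = \frac{\left(-2\right)^{2}}{2} = \frac{1}{2} \cdot 4 = 2$)
$T{\left(q \right)} = 2 q$
$C{\left(51 \right)} - T{\left(-18 \right)} = 51 - 2 \left(-18\right) = 51 - -36 = 51 + 36 = 87$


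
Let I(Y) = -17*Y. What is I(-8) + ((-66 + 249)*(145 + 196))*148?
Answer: 9235780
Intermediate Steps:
I(-8) + ((-66 + 249)*(145 + 196))*148 = -17*(-8) + ((-66 + 249)*(145 + 196))*148 = 136 + (183*341)*148 = 136 + 62403*148 = 136 + 9235644 = 9235780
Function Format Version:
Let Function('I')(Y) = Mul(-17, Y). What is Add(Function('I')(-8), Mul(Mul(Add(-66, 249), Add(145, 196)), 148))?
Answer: 9235780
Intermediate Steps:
Add(Function('I')(-8), Mul(Mul(Add(-66, 249), Add(145, 196)), 148)) = Add(Mul(-17, -8), Mul(Mul(Add(-66, 249), Add(145, 196)), 148)) = Add(136, Mul(Mul(183, 341), 148)) = Add(136, Mul(62403, 148)) = Add(136, 9235644) = 9235780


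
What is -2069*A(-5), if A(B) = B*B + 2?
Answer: -55863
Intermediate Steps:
A(B) = 2 + B**2 (A(B) = B**2 + 2 = 2 + B**2)
-2069*A(-5) = -2069*(2 + (-5)**2) = -2069*(2 + 25) = -2069*27 = -55863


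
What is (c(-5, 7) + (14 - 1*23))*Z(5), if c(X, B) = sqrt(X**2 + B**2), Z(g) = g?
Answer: -45 + 5*sqrt(74) ≈ -1.9884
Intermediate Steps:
c(X, B) = sqrt(B**2 + X**2)
(c(-5, 7) + (14 - 1*23))*Z(5) = (sqrt(7**2 + (-5)**2) + (14 - 1*23))*5 = (sqrt(49 + 25) + (14 - 23))*5 = (sqrt(74) - 9)*5 = (-9 + sqrt(74))*5 = -45 + 5*sqrt(74)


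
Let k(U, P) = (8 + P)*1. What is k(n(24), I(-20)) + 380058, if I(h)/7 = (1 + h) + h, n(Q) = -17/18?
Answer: 379793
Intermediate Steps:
n(Q) = -17/18 (n(Q) = -17*1/18 = -17/18)
I(h) = 7 + 14*h (I(h) = 7*((1 + h) + h) = 7*(1 + 2*h) = 7 + 14*h)
k(U, P) = 8 + P
k(n(24), I(-20)) + 380058 = (8 + (7 + 14*(-20))) + 380058 = (8 + (7 - 280)) + 380058 = (8 - 273) + 380058 = -265 + 380058 = 379793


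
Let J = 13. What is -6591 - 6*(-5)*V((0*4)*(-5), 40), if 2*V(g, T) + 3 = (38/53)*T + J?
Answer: -318573/53 ≈ -6010.8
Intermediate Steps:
V(g, T) = 5 + 19*T/53 (V(g, T) = -3/2 + ((38/53)*T + 13)/2 = -3/2 + ((38*(1/53))*T + 13)/2 = -3/2 + (38*T/53 + 13)/2 = -3/2 + (13 + 38*T/53)/2 = -3/2 + (13/2 + 19*T/53) = 5 + 19*T/53)
-6591 - 6*(-5)*V((0*4)*(-5), 40) = -6591 - 6*(-5)*(5 + (19/53)*40) = -6591 - (-30)*(5 + 760/53) = -6591 - (-30)*1025/53 = -6591 - 1*(-30750/53) = -6591 + 30750/53 = -318573/53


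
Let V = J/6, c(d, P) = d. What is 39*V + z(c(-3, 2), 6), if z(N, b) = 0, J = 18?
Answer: 117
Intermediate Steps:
V = 3 (V = 18/6 = 18*(1/6) = 3)
39*V + z(c(-3, 2), 6) = 39*3 + 0 = 117 + 0 = 117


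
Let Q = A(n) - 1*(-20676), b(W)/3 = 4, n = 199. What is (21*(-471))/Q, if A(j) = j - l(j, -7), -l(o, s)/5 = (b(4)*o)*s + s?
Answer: 9891/62740 ≈ 0.15765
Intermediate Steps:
b(W) = 12 (b(W) = 3*4 = 12)
l(o, s) = -5*s - 60*o*s (l(o, s) = -5*((12*o)*s + s) = -5*(12*o*s + s) = -5*(s + 12*o*s) = -5*s - 60*o*s)
A(j) = -35 - 419*j (A(j) = j - (-5)*(-7)*(1 + 12*j) = j - (35 + 420*j) = j + (-35 - 420*j) = -35 - 419*j)
Q = -62740 (Q = (-35 - 419*199) - 1*(-20676) = (-35 - 83381) + 20676 = -83416 + 20676 = -62740)
(21*(-471))/Q = (21*(-471))/(-62740) = -9891*(-1/62740) = 9891/62740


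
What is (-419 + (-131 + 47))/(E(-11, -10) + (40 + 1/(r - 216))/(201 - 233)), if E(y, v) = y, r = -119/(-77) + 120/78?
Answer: 490074912/11935081 ≈ 41.062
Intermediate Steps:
r = 441/143 (r = -119*(-1/77) + 120*(1/78) = 17/11 + 20/13 = 441/143 ≈ 3.0839)
(-419 + (-131 + 47))/(E(-11, -10) + (40 + 1/(r - 216))/(201 - 233)) = (-419 + (-131 + 47))/(-11 + (40 + 1/(441/143 - 216))/(201 - 233)) = (-419 - 84)/(-11 + (40 + 1/(-30447/143))/(-32)) = -503/(-11 + (40 - 143/30447)*(-1/32)) = -503/(-11 + (1217737/30447)*(-1/32)) = -503/(-11 - 1217737/974304) = -503/(-11935081/974304) = -503*(-974304/11935081) = 490074912/11935081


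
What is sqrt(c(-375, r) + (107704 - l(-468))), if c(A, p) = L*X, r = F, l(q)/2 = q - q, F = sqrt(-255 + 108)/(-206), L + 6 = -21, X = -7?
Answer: sqrt(107893) ≈ 328.47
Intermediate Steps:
L = -27 (L = -6 - 21 = -27)
F = -7*I*sqrt(3)/206 (F = sqrt(-147)*(-1/206) = (7*I*sqrt(3))*(-1/206) = -7*I*sqrt(3)/206 ≈ -0.058856*I)
l(q) = 0 (l(q) = 2*(q - q) = 2*0 = 0)
r = -7*I*sqrt(3)/206 ≈ -0.058856*I
c(A, p) = 189 (c(A, p) = -27*(-7) = 189)
sqrt(c(-375, r) + (107704 - l(-468))) = sqrt(189 + (107704 - 1*0)) = sqrt(189 + (107704 + 0)) = sqrt(189 + 107704) = sqrt(107893)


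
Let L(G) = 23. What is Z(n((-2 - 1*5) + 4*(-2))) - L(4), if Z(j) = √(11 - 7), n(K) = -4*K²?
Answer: -21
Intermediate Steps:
Z(j) = 2 (Z(j) = √4 = 2)
Z(n((-2 - 1*5) + 4*(-2))) - L(4) = 2 - 1*23 = 2 - 23 = -21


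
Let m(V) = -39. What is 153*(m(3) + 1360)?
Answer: 202113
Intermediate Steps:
153*(m(3) + 1360) = 153*(-39 + 1360) = 153*1321 = 202113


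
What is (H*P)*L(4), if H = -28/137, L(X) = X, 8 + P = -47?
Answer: 6160/137 ≈ 44.964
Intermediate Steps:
P = -55 (P = -8 - 47 = -55)
H = -28/137 (H = -28*1/137 = -28/137 ≈ -0.20438)
(H*P)*L(4) = -28/137*(-55)*4 = (1540/137)*4 = 6160/137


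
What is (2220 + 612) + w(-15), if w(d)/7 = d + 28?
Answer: 2923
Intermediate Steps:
w(d) = 196 + 7*d (w(d) = 7*(d + 28) = 7*(28 + d) = 196 + 7*d)
(2220 + 612) + w(-15) = (2220 + 612) + (196 + 7*(-15)) = 2832 + (196 - 105) = 2832 + 91 = 2923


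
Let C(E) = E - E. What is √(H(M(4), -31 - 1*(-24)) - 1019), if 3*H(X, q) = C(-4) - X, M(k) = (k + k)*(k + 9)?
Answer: I*√9483/3 ≈ 32.46*I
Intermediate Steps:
C(E) = 0
M(k) = 2*k*(9 + k) (M(k) = (2*k)*(9 + k) = 2*k*(9 + k))
H(X, q) = -X/3 (H(X, q) = (0 - X)/3 = (-X)/3 = -X/3)
√(H(M(4), -31 - 1*(-24)) - 1019) = √(-2*4*(9 + 4)/3 - 1019) = √(-2*4*13/3 - 1019) = √(-⅓*104 - 1019) = √(-104/3 - 1019) = √(-3161/3) = I*√9483/3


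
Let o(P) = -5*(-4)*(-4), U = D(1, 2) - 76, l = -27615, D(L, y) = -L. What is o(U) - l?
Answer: 27535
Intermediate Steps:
U = -77 (U = -1*1 - 76 = -1 - 76 = -77)
o(P) = -80 (o(P) = 20*(-4) = -80)
o(U) - l = -80 - 1*(-27615) = -80 + 27615 = 27535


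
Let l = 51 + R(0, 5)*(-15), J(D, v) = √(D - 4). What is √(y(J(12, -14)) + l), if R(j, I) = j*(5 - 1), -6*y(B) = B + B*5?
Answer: √(51 - 2*√2) ≈ 6.9406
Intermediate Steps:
J(D, v) = √(-4 + D)
y(B) = -B (y(B) = -(B + B*5)/6 = -(B + 5*B)/6 = -B)
R(j, I) = 4*j (R(j, I) = j*4 = 4*j)
l = 51 (l = 51 + (4*0)*(-15) = 51 + 0*(-15) = 51 + 0 = 51)
√(y(J(12, -14)) + l) = √(-√(-4 + 12) + 51) = √(-√8 + 51) = √(-2*√2 + 51) = √(51 - 2*√2)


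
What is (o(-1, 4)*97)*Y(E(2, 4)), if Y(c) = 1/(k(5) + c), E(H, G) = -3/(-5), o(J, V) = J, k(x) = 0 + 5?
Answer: -485/28 ≈ -17.321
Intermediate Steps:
k(x) = 5
E(H, G) = ⅗ (E(H, G) = -3*(-⅕) = ⅗)
Y(c) = 1/(5 + c)
(o(-1, 4)*97)*Y(E(2, 4)) = (-1*97)/(5 + ⅗) = -97/28/5 = -97*5/28 = -485/28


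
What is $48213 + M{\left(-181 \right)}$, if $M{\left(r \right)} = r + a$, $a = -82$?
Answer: $47950$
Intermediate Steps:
$M{\left(r \right)} = -82 + r$ ($M{\left(r \right)} = r - 82 = -82 + r$)
$48213 + M{\left(-181 \right)} = 48213 - 263 = 47950$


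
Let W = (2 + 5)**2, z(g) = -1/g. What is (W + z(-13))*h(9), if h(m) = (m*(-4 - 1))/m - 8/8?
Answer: -3828/13 ≈ -294.46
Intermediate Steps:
W = 49 (W = 7**2 = 49)
h(m) = -6 (h(m) = (m*(-5))/m - 8*1/8 = (-5*m)/m - 1 = -5 - 1 = -6)
(W + z(-13))*h(9) = (49 - 1/(-13))*(-6) = (49 - 1*(-1/13))*(-6) = (49 + 1/13)*(-6) = (638/13)*(-6) = -3828/13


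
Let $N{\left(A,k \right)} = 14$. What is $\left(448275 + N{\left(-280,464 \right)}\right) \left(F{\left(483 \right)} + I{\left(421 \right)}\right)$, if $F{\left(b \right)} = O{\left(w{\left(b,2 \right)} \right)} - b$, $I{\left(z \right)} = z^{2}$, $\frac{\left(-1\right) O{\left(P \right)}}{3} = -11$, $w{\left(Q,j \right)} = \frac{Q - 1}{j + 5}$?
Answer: $79253460599$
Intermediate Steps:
$w{\left(Q,j \right)} = \frac{-1 + Q}{5 + j}$
$O{\left(P \right)} = 33$ ($O{\left(P \right)} = \left(-3\right) \left(-11\right) = 33$)
$F{\left(b \right)} = 33 - b$
$\left(448275 + N{\left(-280,464 \right)}\right) \left(F{\left(483 \right)} + I{\left(421 \right)}\right) = \left(448275 + 14\right) \left(\left(33 - 483\right) + 421^{2}\right) = 448289 \left(\left(33 - 483\right) + 177241\right) = 448289 \left(-450 + 177241\right) = 448289 \cdot 176791 = 79253460599$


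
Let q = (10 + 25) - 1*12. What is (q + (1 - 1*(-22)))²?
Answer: 2116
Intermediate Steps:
q = 23 (q = 35 - 12 = 23)
(q + (1 - 1*(-22)))² = (23 + (1 - 1*(-22)))² = (23 + (1 + 22))² = (23 + 23)² = 46² = 2116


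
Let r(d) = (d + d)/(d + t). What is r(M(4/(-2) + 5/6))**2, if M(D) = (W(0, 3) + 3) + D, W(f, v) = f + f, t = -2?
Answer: 484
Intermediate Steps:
W(f, v) = 2*f
M(D) = 3 + D (M(D) = (2*0 + 3) + D = (0 + 3) + D = 3 + D)
r(d) = 2*d/(-2 + d) (r(d) = (d + d)/(d - 2) = (2*d)/(-2 + d) = 2*d/(-2 + d))
r(M(4/(-2) + 5/6))**2 = (2*(3 + (4/(-2) + 5/6))/(-2 + (3 + (4/(-2) + 5/6))))**2 = (2*(3 + (4*(-1/2) + 5*(1/6)))/(-2 + (3 + (4*(-1/2) + 5*(1/6)))))**2 = (2*(3 + (-2 + 5/6))/(-2 + (3 + (-2 + 5/6))))**2 = (2*(3 - 7/6)/(-2 + (3 - 7/6)))**2 = (2*(11/6)/(-2 + 11/6))**2 = (2*(11/6)/(-1/6))**2 = (2*(11/6)*(-6))**2 = (-22)**2 = 484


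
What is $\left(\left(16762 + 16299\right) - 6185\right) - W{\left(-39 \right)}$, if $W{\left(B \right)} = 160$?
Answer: $26716$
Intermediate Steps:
$\left(\left(16762 + 16299\right) - 6185\right) - W{\left(-39 \right)} = \left(\left(16762 + 16299\right) - 6185\right) - 160 = \left(33061 - 6185\right) - 160 = 26876 - 160 = 26716$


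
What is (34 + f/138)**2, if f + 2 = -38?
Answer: 5410276/4761 ≈ 1136.4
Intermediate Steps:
f = -40 (f = -2 - 38 = -40)
(34 + f/138)**2 = (34 - 40/138)**2 = (34 - 40*1/138)**2 = (34 - 20/69)**2 = (2326/69)**2 = 5410276/4761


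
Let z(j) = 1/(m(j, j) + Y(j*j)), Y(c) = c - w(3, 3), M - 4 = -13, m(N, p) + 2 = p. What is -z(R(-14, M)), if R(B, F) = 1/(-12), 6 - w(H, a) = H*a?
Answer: -144/133 ≈ -1.0827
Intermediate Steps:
m(N, p) = -2 + p
M = -9 (M = 4 - 13 = -9)
w(H, a) = 6 - H*a
R(B, F) = -1/12
Y(c) = 3 + c (Y(c) = c - (6 - 1*3*3) = c - (6 - 9) = c - 1*(-3) = c + 3 = 3 + c)
z(j) = 1/(1 + j + j**2) (z(j) = 1/((-2 + j) + (3 + j*j)) = 1/((-2 + j) + (3 + j**2)) = 1/(1 + j + j**2))
-z(R(-14, M)) = -1/(1 - 1/12 + (-1/12)**2) = -1/(1 - 1/12 + 1/144) = -1/133/144 = -1*144/133 = -144/133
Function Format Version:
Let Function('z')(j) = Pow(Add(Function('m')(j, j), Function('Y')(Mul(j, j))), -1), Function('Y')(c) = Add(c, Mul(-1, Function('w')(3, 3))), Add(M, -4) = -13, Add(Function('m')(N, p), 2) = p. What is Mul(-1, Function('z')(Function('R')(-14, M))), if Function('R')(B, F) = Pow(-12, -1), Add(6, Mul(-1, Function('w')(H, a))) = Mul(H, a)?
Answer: Rational(-144, 133) ≈ -1.0827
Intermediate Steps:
Function('m')(N, p) = Add(-2, p)
M = -9 (M = Add(4, -13) = -9)
Function('w')(H, a) = Add(6, Mul(-1, H, a)) (Function('w')(H, a) = Add(6, Mul(-1, Mul(H, a))) = Add(6, Mul(-1, H, a)))
Function('R')(B, F) = Rational(-1, 12)
Function('Y')(c) = Add(3, c) (Function('Y')(c) = Add(c, Mul(-1, Add(6, Mul(-1, 3, 3)))) = Add(c, Mul(-1, Add(6, -9))) = Add(c, Mul(-1, -3)) = Add(c, 3) = Add(3, c))
Function('z')(j) = Pow(Add(1, j, Pow(j, 2)), -1) (Function('z')(j) = Pow(Add(Add(-2, j), Add(3, Mul(j, j))), -1) = Pow(Add(Add(-2, j), Add(3, Pow(j, 2))), -1) = Pow(Add(1, j, Pow(j, 2)), -1))
Mul(-1, Function('z')(Function('R')(-14, M))) = Mul(-1, Pow(Add(1, Rational(-1, 12), Pow(Rational(-1, 12), 2)), -1)) = Mul(-1, Pow(Add(1, Rational(-1, 12), Rational(1, 144)), -1)) = Mul(-1, Pow(Rational(133, 144), -1)) = Mul(-1, Rational(144, 133)) = Rational(-144, 133)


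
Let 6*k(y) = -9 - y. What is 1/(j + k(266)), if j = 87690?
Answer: 6/525865 ≈ 1.1410e-5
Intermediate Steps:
k(y) = -3/2 - y/6 (k(y) = (-9 - y)/6 = -3/2 - y/6)
1/(j + k(266)) = 1/(87690 + (-3/2 - 1/6*266)) = 1/(87690 + (-3/2 - 133/3)) = 1/(87690 - 275/6) = 1/(525865/6) = 6/525865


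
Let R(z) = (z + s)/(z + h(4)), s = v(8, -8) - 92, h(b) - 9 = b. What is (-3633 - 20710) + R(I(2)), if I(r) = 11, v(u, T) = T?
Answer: -584321/24 ≈ -24347.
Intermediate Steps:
h(b) = 9 + b
s = -100 (s = -8 - 92 = -100)
R(z) = (-100 + z)/(13 + z) (R(z) = (z - 100)/(z + (9 + 4)) = (-100 + z)/(z + 13) = (-100 + z)/(13 + z))
(-3633 - 20710) + R(I(2)) = (-3633 - 20710) + (-100 + 11)/(13 + 11) = -24343 - 89/24 = -584321/24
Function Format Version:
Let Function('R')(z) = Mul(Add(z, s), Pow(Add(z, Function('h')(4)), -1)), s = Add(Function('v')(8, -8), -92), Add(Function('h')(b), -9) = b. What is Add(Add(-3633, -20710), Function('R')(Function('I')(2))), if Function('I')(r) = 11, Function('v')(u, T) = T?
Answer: Rational(-584321, 24) ≈ -24347.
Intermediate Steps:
Function('h')(b) = Add(9, b)
s = -100 (s = Add(-8, -92) = -100)
Function('R')(z) = Mul(Pow(Add(13, z), -1), Add(-100, z)) (Function('R')(z) = Mul(Add(z, -100), Pow(Add(z, Add(9, 4)), -1)) = Mul(Add(-100, z), Pow(Add(z, 13), -1)) = Mul(Add(-100, z), Pow(Add(13, z), -1)) = Mul(Pow(Add(13, z), -1), Add(-100, z)))
Add(Add(-3633, -20710), Function('R')(Function('I')(2))) = Add(Add(-3633, -20710), Mul(Pow(Add(13, 11), -1), Add(-100, 11))) = Add(-24343, Mul(Pow(24, -1), -89)) = Add(-24343, Mul(Rational(1, 24), -89)) = Add(-24343, Rational(-89, 24)) = Rational(-584321, 24)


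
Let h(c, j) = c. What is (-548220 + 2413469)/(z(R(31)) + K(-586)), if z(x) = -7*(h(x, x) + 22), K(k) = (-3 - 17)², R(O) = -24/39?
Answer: 24248237/3254 ≈ 7451.8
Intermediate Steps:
R(O) = -8/13 (R(O) = -24*1/39 = -8/13)
K(k) = 400 (K(k) = (-20)² = 400)
z(x) = -154 - 7*x (z(x) = -7*(x + 22) = -7*(22 + x) = -154 - 7*x)
(-548220 + 2413469)/(z(R(31)) + K(-586)) = (-548220 + 2413469)/((-154 - 7*(-8/13)) + 400) = 1865249/((-154 + 56/13) + 400) = 1865249/(-1946/13 + 400) = 1865249/(3254/13) = 1865249*(13/3254) = 24248237/3254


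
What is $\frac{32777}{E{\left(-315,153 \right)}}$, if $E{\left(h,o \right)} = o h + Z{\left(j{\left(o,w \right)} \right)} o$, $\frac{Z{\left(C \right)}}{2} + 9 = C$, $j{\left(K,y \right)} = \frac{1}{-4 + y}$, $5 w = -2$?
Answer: $- \frac{360547}{561204} \approx -0.64245$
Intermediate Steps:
$w = - \frac{2}{5}$ ($w = \frac{1}{5} \left(-2\right) = - \frac{2}{5} \approx -0.4$)
$Z{\left(C \right)} = -18 + 2 C$
$E{\left(h,o \right)} = - \frac{203 o}{11} + h o$ ($E{\left(h,o \right)} = o h + \left(-18 + \frac{2}{-4 - \frac{2}{5}}\right) o = h o + \left(-18 + \frac{2}{- \frac{22}{5}}\right) o = h o + \left(-18 + 2 \left(- \frac{5}{22}\right)\right) o = h o + \left(-18 - \frac{5}{11}\right) o = h o - \frac{203 o}{11} = - \frac{203 o}{11} + h o$)
$\frac{32777}{E{\left(-315,153 \right)}} = \frac{32777}{\frac{1}{11} \cdot 153 \left(-203 + 11 \left(-315\right)\right)} = \frac{32777}{\frac{1}{11} \cdot 153 \left(-203 - 3465\right)} = \frac{32777}{\frac{1}{11} \cdot 153 \left(-3668\right)} = \frac{32777}{- \frac{561204}{11}} = 32777 \left(- \frac{11}{561204}\right) = - \frac{360547}{561204}$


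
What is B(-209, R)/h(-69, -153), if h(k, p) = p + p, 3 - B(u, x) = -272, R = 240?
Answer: -275/306 ≈ -0.89869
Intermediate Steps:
B(u, x) = 275 (B(u, x) = 3 - 1*(-272) = 3 + 272 = 275)
h(k, p) = 2*p
B(-209, R)/h(-69, -153) = 275/((2*(-153))) = 275/(-306) = 275*(-1/306) = -275/306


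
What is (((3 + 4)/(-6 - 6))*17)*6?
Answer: -119/2 ≈ -59.500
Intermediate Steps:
(((3 + 4)/(-6 - 6))*17)*6 = ((7/(-12))*17)*6 = ((7*(-1/12))*17)*6 = -7/12*17*6 = -119/12*6 = -119/2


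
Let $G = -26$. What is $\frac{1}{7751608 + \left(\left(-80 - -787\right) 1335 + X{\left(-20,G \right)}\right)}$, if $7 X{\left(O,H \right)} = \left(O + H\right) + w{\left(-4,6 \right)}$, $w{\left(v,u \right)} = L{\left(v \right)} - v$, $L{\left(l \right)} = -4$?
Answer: $\frac{7}{60868125} \approx 1.15 \cdot 10^{-7}$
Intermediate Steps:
$w{\left(v,u \right)} = -4 - v$
$X{\left(O,H \right)} = \frac{H}{7} + \frac{O}{7}$ ($X{\left(O,H \right)} = \frac{\left(O + H\right) - 0}{7} = \frac{\left(H + O\right) + \left(-4 + 4\right)}{7} = \frac{\left(H + O\right) + 0}{7} = \frac{H + O}{7} = \frac{H}{7} + \frac{O}{7}$)
$\frac{1}{7751608 + \left(\left(-80 - -787\right) 1335 + X{\left(-20,G \right)}\right)} = \frac{1}{7751608 + \left(\left(-80 - -787\right) 1335 + \left(\frac{1}{7} \left(-26\right) + \frac{1}{7} \left(-20\right)\right)\right)} = \frac{1}{7751608 + \left(\left(-80 + 787\right) 1335 - \frac{46}{7}\right)} = \frac{1}{7751608 + \left(707 \cdot 1335 - \frac{46}{7}\right)} = \frac{1}{7751608 + \left(943845 - \frac{46}{7}\right)} = \frac{1}{7751608 + \frac{6606869}{7}} = \frac{1}{\frac{60868125}{7}} = \frac{7}{60868125}$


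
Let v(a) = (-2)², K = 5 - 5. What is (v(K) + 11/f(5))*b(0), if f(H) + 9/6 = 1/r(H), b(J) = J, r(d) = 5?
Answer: 0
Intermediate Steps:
K = 0
f(H) = -13/10 (f(H) = -3/2 + 1/5 = -3/2 + ⅕ = -13/10)
v(a) = 4
(v(K) + 11/f(5))*b(0) = (4 + 11/(-13/10))*0 = (4 + 11*(-10/13))*0 = (4 - 110/13)*0 = -58/13*0 = 0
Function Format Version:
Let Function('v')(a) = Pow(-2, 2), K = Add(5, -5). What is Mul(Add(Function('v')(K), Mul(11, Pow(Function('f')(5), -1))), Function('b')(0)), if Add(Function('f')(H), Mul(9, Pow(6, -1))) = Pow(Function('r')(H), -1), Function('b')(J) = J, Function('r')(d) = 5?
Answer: 0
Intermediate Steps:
K = 0
Function('f')(H) = Rational(-13, 10) (Function('f')(H) = Add(Rational(-3, 2), Pow(5, -1)) = Add(Rational(-3, 2), Rational(1, 5)) = Rational(-13, 10))
Function('v')(a) = 4
Mul(Add(Function('v')(K), Mul(11, Pow(Function('f')(5), -1))), Function('b')(0)) = Mul(Add(4, Mul(11, Pow(Rational(-13, 10), -1))), 0) = Mul(Add(4, Mul(11, Rational(-10, 13))), 0) = Mul(Add(4, Rational(-110, 13)), 0) = Mul(Rational(-58, 13), 0) = 0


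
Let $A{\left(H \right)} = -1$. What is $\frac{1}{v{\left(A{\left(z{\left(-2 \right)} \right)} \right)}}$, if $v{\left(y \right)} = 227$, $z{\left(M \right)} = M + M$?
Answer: $\frac{1}{227} \approx 0.0044053$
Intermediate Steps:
$z{\left(M \right)} = 2 M$
$\frac{1}{v{\left(A{\left(z{\left(-2 \right)} \right)} \right)}} = \frac{1}{227}$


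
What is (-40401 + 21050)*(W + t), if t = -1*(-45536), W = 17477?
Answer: -1219364563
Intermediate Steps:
t = 45536
(-40401 + 21050)*(W + t) = (-40401 + 21050)*(17477 + 45536) = -19351*63013 = -1219364563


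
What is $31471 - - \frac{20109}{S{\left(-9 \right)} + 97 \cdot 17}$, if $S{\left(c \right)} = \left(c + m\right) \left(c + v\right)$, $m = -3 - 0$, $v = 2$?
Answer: $\frac{54559352}{1733} \approx 31483.0$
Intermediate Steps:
$m = -3$ ($m = -3 + 0 = -3$)
$S{\left(c \right)} = \left(-3 + c\right) \left(2 + c\right)$ ($S{\left(c \right)} = \left(c - 3\right) \left(c + 2\right) = \left(-3 + c\right) \left(2 + c\right)$)
$31471 - - \frac{20109}{S{\left(-9 \right)} + 97 \cdot 17} = 31471 - - \frac{20109}{\left(-6 + \left(-9\right)^{2} - -9\right) + 97 \cdot 17} = 31471 - - \frac{20109}{\left(-6 + 81 + 9\right) + 1649} = 31471 - - \frac{20109}{84 + 1649} = 31471 - - \frac{20109}{1733} = 31471 + \frac{20109}{1733} = \frac{54559352}{1733}$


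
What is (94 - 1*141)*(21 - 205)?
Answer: 8648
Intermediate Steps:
(94 - 1*141)*(21 - 205) = (94 - 141)*(-184) = -47*(-184) = 8648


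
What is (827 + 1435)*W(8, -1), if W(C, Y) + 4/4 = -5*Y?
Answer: 9048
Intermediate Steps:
W(C, Y) = -1 - 5*Y
(827 + 1435)*W(8, -1) = (827 + 1435)*(-1 - 5*(-1)) = 2262*(-1 + 5) = 2262*4 = 9048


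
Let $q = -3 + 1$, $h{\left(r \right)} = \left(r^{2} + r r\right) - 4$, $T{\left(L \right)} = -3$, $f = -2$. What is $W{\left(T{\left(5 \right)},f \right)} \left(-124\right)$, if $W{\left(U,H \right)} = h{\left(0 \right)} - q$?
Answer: $248$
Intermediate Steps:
$h{\left(r \right)} = -4 + 2 r^{2}$ ($h{\left(r \right)} = \left(r^{2} + r^{2}\right) - 4 = 2 r^{2} - 4 = -4 + 2 r^{2}$)
$q = -2$
$W{\left(U,H \right)} = -2$ ($W{\left(U,H \right)} = \left(-4 + 2 \cdot 0^{2}\right) - -2 = \left(-4 + 2 \cdot 0\right) + 2 = \left(-4 + 0\right) + 2 = -4 + 2 = -2$)
$W{\left(T{\left(5 \right)},f \right)} \left(-124\right) = \left(-2\right) \left(-124\right) = 248$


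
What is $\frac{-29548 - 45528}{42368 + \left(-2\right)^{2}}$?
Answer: $- \frac{18769}{10593} \approx -1.7718$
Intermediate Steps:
$\frac{-29548 - 45528}{42368 + \left(-2\right)^{2}} = - \frac{75076}{42368 + 4} = - \frac{75076}{42372} = \left(-75076\right) \frac{1}{42372} = - \frac{18769}{10593}$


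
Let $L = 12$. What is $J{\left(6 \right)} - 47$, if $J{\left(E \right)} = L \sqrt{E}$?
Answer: $-47 + 12 \sqrt{6} \approx -17.606$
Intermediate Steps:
$J{\left(E \right)} = 12 \sqrt{E}$
$J{\left(6 \right)} - 47 = 12 \sqrt{6} - 47 = -47 + 12 \sqrt{6}$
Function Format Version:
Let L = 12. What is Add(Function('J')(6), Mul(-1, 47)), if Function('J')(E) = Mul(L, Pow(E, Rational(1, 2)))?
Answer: Add(-47, Mul(12, Pow(6, Rational(1, 2)))) ≈ -17.606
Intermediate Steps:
Function('J')(E) = Mul(12, Pow(E, Rational(1, 2)))
Add(Function('J')(6), Mul(-1, 47)) = Add(Mul(12, Pow(6, Rational(1, 2))), Mul(-1, 47)) = Add(Mul(12, Pow(6, Rational(1, 2))), -47) = Add(-47, Mul(12, Pow(6, Rational(1, 2))))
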